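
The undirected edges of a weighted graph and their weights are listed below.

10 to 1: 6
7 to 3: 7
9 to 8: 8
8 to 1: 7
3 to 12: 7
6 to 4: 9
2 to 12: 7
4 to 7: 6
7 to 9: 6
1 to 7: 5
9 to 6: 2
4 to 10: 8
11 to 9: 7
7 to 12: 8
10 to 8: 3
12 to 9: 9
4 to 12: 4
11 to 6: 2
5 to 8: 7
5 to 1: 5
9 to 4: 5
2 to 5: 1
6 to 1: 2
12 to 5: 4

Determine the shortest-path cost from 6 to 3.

Running Dijkstra from 6:
6: 0
1: 2  (via 6)
9: 2  (via 6)
11: 2  (via 6)
4: 7  (via 9)
5: 7  (via 1)
7: 7  (via 1)
2: 8  (via 5)
10: 8  (via 1)
8: 9  (via 1)
12: 11  (via 9)
3: 14  (via 7)
Shortest route: 6–1–7–3 = 14.

14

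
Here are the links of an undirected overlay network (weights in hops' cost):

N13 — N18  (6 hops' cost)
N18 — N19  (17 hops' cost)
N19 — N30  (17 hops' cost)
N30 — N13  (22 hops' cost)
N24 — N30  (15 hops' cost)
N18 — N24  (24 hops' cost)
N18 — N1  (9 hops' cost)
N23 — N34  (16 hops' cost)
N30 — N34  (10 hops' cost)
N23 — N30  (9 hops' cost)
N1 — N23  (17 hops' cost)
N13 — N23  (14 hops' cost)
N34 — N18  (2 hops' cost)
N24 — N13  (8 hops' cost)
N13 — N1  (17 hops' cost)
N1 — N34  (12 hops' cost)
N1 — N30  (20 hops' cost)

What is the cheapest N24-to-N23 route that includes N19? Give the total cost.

Shortest N24→N19: N24–N13–N18–N19 = 31
Best N19 to N23: N19–N30–N23 costing 26
Total via N19: 31 + 26 = 57 hops' cost.

57 hops' cost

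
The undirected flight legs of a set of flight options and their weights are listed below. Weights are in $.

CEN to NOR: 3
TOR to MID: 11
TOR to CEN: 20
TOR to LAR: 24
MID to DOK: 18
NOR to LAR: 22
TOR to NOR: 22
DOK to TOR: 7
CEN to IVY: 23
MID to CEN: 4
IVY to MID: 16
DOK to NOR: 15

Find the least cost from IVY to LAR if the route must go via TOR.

$51

Shortest IVY→TOR: IVY → MID → TOR = 27
Best TOR to LAR: TOR → LAR costing 24
Total via TOR: 27 + 24 = $51.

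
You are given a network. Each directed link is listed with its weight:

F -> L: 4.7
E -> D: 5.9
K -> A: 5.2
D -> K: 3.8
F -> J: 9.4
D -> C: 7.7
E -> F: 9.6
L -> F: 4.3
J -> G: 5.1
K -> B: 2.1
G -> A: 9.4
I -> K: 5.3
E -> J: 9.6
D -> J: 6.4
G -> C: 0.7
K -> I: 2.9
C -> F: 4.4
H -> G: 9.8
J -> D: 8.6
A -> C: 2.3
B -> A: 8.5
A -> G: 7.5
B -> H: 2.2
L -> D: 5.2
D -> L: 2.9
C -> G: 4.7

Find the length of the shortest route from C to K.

Compare a few routes:
C → F → L → D → K: 4.4+4.7+5.2+3.8 = 18.1
C → F → J → D → K: 4.4+9.4+8.6+3.8 = 26.2
Cheapest is C → F → L → D → K at 18.1.

18.1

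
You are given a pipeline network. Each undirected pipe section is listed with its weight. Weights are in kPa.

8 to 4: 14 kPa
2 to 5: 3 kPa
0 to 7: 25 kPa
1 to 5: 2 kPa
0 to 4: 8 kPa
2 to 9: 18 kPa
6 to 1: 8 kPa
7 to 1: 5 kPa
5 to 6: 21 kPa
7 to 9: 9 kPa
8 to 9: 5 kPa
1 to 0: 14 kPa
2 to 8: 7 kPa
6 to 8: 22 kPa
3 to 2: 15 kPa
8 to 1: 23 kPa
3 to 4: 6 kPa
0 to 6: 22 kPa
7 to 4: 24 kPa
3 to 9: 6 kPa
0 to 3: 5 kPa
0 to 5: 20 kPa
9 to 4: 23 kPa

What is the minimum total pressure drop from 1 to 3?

Settle nodes by increasing distance from 1:
1: 0
5: 2  (via 1)
2: 5  (via 5)
7: 5  (via 1)
6: 8  (via 1)
8: 12  (via 2)
0: 14  (via 1)
9: 14  (via 7)
3: 19  (via 0)
Shortest route: 1–0–3 = 19 kPa.

19 kPa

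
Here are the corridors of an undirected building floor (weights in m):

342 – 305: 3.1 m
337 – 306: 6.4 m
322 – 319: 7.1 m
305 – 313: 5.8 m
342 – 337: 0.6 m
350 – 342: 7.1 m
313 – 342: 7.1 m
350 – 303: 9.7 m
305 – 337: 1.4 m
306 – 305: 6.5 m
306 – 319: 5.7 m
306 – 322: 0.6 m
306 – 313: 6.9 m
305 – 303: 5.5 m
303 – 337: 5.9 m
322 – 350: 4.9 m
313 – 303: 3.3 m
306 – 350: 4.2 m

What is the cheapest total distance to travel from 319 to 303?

15.9 m

Enumerating some paths:
319–306–305–303: 5.7+6.5+5.5 = 17.7
319–322–306–313–303: 7.1+0.6+6.9+3.3 = 17.9
319–306–313–303: 5.7+6.9+3.3 = 15.9
Cheapest is 319–306–313–303 at 15.9 m.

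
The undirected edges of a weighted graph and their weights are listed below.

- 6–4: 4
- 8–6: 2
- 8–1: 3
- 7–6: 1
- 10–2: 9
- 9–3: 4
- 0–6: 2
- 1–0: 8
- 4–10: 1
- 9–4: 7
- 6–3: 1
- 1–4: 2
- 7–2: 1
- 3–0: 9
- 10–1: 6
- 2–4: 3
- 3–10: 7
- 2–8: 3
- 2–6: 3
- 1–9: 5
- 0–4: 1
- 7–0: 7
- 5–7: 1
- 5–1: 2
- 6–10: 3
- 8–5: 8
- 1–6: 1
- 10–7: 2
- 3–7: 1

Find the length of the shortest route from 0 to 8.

4

Settle nodes by increasing distance from 0:
0: 0
4: 1  (via 0)
6: 2  (via 0)
10: 2  (via 4)
1: 3  (via 4)
3: 3  (via 6)
7: 3  (via 6)
2: 4  (via 4)
5: 4  (via 7)
8: 4  (via 6)
Shortest route: 0–6–8 = 4.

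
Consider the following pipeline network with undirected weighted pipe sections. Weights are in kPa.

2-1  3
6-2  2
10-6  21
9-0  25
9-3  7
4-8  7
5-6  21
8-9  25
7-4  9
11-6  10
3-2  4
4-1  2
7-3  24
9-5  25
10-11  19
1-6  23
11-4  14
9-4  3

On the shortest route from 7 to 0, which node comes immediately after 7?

4

Compare a few routes:
7–4–9–0: 9+3+25 = 37
7–4–1–2–3–9–0: 9+2+3+4+7+25 = 50
Cheapest is 7–4–9–0 at 37 kPa.
So from 7 the first move is to 4.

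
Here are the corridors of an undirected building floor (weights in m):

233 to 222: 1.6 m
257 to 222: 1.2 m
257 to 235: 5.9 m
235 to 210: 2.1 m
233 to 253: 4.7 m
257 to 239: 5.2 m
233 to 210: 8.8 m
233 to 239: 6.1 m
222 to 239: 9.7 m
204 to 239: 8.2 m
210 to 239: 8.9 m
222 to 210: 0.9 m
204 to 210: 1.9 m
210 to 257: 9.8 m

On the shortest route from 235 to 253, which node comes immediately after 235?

Candidate routes:
235 → 257 → 222 → 233 → 253: 5.9+1.2+1.6+4.7 = 13.4
235 → 210 → 233 → 253: 2.1+8.8+4.7 = 15.6
235 → 210 → 222 → 233 → 253: 2.1+0.9+1.6+4.7 = 9.3
235 → 210 → 257 → 222 → 233 → 253: 2.1+9.8+1.2+1.6+4.7 = 19.4
Cheapest is 235 → 210 → 222 → 233 → 253 at 9.3 m.
So from 235 the first move is to 210.

210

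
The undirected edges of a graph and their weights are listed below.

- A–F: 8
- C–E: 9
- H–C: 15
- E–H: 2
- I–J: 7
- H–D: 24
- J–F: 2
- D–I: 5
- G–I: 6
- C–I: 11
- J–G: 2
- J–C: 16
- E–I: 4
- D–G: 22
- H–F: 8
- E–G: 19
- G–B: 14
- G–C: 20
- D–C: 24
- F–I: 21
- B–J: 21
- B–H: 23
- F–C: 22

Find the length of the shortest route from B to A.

26

Compare a few routes:
B - G - I - J - F - A: 14+6+7+2+8 = 37
B - G - J - F - A: 14+2+2+8 = 26
B - J - F - A: 21+2+8 = 31
The minimum is 26 via B - G - J - F - A.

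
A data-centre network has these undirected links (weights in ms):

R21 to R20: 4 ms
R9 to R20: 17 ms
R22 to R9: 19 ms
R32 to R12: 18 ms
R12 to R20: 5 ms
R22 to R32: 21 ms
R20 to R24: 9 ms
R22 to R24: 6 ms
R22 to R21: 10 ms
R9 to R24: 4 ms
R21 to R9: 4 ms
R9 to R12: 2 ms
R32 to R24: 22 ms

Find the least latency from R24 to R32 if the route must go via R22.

27 ms

Shortest R24→R22: R24 → R22 = 6
Best R22 to R32: R22 → R32 costing 21
Total via R22: 6 + 21 = 27 ms.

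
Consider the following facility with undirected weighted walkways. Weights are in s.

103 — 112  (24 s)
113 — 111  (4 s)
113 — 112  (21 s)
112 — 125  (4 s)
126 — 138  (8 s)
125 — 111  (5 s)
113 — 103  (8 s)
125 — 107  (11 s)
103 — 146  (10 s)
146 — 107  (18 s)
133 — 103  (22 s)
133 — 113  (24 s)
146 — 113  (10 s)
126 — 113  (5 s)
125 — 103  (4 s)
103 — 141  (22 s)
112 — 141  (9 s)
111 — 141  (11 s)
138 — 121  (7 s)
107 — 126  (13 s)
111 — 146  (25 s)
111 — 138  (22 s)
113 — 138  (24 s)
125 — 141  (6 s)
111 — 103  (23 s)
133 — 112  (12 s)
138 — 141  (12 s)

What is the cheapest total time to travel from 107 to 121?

28 s

Running Dijkstra from 107:
107: 0
125: 11  (via 107)
126: 13  (via 107)
103: 15  (via 125)
112: 15  (via 125)
111: 16  (via 125)
141: 17  (via 125)
113: 18  (via 126)
146: 18  (via 107)
138: 21  (via 126)
133: 27  (via 112)
121: 28  (via 138)
Shortest route: 107 → 126 → 138 → 121 = 28 s.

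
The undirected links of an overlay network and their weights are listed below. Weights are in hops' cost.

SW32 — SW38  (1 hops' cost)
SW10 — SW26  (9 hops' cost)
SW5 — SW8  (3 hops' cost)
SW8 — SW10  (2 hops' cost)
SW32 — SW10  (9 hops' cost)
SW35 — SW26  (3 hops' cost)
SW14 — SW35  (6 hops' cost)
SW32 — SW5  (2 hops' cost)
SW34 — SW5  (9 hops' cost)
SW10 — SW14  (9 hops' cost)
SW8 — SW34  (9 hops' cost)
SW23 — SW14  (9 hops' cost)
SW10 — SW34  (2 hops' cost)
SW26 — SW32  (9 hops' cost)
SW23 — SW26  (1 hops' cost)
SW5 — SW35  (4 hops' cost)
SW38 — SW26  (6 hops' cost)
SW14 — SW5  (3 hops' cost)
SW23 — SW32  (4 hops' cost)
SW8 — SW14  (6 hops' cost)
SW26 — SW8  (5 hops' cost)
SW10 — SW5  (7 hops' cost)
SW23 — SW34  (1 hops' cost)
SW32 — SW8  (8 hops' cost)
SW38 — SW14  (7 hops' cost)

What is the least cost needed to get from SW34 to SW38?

Compare a few routes:
SW34 - SW23 - SW26 - SW38: 1+1+6 = 8
SW34 - SW10 - SW8 - SW5 - SW32 - SW38: 2+2+3+2+1 = 10
SW34 - SW23 - SW32 - SW38: 1+4+1 = 6
The minimum is 6 hops' cost via SW34 - SW23 - SW32 - SW38.

6 hops' cost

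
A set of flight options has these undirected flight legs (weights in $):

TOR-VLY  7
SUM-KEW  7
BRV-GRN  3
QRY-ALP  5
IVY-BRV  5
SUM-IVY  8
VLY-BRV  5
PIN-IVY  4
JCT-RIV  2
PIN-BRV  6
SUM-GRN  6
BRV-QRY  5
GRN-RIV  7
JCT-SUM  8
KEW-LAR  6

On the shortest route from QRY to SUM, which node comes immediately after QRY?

BRV

Enumerating some paths:
QRY–BRV–GRN–SUM: 5+3+6 = 14
QRY–BRV–PIN–IVY–SUM: 5+6+4+8 = 23
QRY–BRV–GRN–RIV–JCT–SUM: 5+3+7+2+8 = 25
QRY–BRV–IVY–SUM: 5+5+8 = 18
Cheapest is QRY–BRV–GRN–SUM at $14.
So from QRY the first move is to BRV.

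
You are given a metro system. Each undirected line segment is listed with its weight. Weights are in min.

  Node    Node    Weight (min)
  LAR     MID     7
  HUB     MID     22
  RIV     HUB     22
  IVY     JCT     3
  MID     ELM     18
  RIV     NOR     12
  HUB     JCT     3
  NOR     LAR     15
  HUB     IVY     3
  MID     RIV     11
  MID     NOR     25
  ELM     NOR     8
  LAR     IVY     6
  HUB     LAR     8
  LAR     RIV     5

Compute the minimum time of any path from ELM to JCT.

32 min

Enumerating some paths:
ELM → NOR → LAR → HUB → JCT: 8+15+8+3 = 34
ELM → NOR → LAR → IVY → JCT: 8+15+6+3 = 32
ELM → NOR → RIV → LAR → IVY → JCT: 8+12+5+6+3 = 34
The minimum is 32 min via ELM → NOR → LAR → IVY → JCT.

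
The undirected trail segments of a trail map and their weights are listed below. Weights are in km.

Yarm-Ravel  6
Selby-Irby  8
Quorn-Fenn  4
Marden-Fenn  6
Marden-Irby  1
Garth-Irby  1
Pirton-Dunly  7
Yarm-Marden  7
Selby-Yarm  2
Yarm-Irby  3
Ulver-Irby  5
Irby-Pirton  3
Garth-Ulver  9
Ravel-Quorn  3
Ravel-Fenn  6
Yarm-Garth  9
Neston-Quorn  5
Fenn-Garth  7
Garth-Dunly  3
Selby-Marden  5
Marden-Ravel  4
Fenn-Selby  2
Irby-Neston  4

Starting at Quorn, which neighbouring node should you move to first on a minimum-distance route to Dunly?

Compare a few routes:
Quorn - Ravel - Marden - Irby - Garth - Dunly: 3+4+1+1+3 = 12
Quorn - Neston - Irby - Garth - Dunly: 5+4+1+3 = 13
The minimum is 12 km via Quorn - Ravel - Marden - Irby - Garth - Dunly.
So from Quorn the first move is to Ravel.

Ravel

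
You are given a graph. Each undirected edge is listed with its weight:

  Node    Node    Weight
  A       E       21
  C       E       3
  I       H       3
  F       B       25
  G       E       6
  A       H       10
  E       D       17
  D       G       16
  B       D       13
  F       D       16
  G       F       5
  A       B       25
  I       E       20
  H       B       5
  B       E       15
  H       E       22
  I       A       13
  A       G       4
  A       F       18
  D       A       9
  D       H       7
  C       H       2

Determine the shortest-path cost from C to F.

Shortest distances from C:
C: 0
H: 2  (via C)
E: 3  (via C)
I: 5  (via H)
B: 7  (via H)
D: 9  (via H)
G: 9  (via E)
A: 12  (via H)
F: 14  (via G)
Shortest route: C → E → G → F = 14.

14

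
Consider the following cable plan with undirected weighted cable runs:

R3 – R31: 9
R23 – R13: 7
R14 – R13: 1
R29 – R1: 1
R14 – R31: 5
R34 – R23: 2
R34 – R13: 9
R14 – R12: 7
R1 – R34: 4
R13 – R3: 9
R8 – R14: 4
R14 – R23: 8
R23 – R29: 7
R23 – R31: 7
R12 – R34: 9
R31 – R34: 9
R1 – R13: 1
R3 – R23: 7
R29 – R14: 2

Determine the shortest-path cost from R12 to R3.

Running Dijkstra from R12:
R12: 0
R14: 7  (via R12)
R13: 8  (via R14)
R1: 9  (via R13)
R29: 9  (via R14)
R34: 9  (via R12)
R8: 11  (via R14)
R23: 11  (via R34)
R31: 12  (via R14)
R3: 17  (via R13)
Shortest route: R12–R14–R13–R3 = 17.

17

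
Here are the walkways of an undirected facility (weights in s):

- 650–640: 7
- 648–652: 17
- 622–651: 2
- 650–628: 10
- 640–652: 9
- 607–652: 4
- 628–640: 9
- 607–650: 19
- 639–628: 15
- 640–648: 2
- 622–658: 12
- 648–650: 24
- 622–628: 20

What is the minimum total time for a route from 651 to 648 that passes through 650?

41 s

Shortest 651→650: 651 → 622 → 628 → 650 = 32
Best 650 to 648: 650 → 640 → 648 costing 9
Total via 650: 32 + 9 = 41 s.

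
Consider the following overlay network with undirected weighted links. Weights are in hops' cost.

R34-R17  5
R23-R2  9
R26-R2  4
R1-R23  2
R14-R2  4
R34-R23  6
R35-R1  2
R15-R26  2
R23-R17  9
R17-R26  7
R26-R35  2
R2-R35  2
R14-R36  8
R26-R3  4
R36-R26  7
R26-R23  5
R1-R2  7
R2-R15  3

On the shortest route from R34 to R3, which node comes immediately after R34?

Compare a few routes:
R34 - R23 - R26 - R3: 6+5+4 = 15
R34 - R23 - R1 - R35 - R26 - R3: 6+2+2+2+4 = 16
R34 - R17 - R26 - R3: 5+7+4 = 16
Cheapest is R34 - R23 - R26 - R3 at 15 hops' cost.
So from R34 the first move is to R23.

R23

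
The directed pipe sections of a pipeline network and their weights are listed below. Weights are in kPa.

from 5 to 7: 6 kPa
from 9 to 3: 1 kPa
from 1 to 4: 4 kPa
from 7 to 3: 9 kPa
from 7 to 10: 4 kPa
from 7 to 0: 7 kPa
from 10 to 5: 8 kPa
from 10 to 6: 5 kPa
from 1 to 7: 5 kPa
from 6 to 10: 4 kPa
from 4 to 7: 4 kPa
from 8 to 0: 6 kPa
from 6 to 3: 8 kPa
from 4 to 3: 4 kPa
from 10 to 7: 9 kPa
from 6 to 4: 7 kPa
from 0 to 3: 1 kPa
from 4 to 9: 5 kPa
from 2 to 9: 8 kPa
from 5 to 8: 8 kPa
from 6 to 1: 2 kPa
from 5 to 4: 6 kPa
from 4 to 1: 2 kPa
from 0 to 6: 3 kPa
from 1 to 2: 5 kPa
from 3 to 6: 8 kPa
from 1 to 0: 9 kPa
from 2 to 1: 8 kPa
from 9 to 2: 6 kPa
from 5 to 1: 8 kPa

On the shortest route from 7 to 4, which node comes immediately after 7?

Candidate routes:
7–0–6–1–4: 7+3+2+4 = 16
7–10–6–4: 4+5+7 = 16
7–10–6–1–4: 4+5+2+4 = 15
Cheapest is 7–10–6–1–4 at 15 kPa.
So from 7 the first move is to 10.

10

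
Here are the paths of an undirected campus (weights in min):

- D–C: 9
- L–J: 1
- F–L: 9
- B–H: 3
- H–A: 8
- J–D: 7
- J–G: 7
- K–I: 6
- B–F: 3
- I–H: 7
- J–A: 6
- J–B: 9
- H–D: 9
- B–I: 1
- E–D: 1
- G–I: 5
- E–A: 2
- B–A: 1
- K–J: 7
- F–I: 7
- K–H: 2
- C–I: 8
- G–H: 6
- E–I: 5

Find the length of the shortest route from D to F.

Compare a few routes:
D - E - A - B - I - F: 1+2+1+1+7 = 12
D - E - I - B - F: 1+5+1+3 = 10
D - E - A - B - F: 1+2+1+3 = 7
Cheapest is D - E - A - B - F at 7 min.

7 min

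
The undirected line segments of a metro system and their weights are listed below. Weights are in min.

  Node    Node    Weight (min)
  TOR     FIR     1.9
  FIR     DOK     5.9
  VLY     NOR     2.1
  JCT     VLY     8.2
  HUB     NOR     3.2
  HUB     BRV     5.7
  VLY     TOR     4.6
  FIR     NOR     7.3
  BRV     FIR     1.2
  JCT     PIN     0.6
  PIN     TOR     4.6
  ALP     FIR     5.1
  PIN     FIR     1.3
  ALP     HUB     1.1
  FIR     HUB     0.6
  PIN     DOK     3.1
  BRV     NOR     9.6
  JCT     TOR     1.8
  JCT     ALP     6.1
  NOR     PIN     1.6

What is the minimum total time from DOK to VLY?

6.8 min

Settle nodes by increasing distance from DOK:
DOK: 0
PIN: 3.1  (via DOK)
JCT: 3.7  (via PIN)
FIR: 4.4  (via PIN)
NOR: 4.7  (via PIN)
HUB: 5  (via FIR)
TOR: 5.5  (via JCT)
BRV: 5.6  (via FIR)
ALP: 6.1  (via HUB)
VLY: 6.8  (via NOR)
Shortest route: DOK–PIN–NOR–VLY = 6.8 min.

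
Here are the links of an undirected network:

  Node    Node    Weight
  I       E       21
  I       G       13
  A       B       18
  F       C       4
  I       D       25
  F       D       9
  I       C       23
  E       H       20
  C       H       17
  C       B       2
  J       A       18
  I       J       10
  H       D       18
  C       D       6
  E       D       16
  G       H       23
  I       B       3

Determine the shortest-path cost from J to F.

19

Compare a few routes:
J - I - B - C - D - F: 10+3+2+6+9 = 30
J - I - C - F: 10+23+4 = 37
J - A - B - C - F: 18+18+2+4 = 42
J - I - B - C - F: 10+3+2+4 = 19
The minimum is 19 via J - I - B - C - F.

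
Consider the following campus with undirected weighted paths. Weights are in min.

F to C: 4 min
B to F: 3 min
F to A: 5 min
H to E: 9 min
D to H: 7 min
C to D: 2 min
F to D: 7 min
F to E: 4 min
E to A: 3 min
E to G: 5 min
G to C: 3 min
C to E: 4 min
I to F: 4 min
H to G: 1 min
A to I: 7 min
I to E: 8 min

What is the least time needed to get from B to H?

11 min

Enumerating some paths:
B → F → E → G → H: 3+4+5+1 = 13
B → F → C → D → H: 3+4+2+7 = 16
B → F → E → C → G → H: 3+4+4+3+1 = 15
B → F → C → G → H: 3+4+3+1 = 11
The minimum is 11 min via B → F → C → G → H.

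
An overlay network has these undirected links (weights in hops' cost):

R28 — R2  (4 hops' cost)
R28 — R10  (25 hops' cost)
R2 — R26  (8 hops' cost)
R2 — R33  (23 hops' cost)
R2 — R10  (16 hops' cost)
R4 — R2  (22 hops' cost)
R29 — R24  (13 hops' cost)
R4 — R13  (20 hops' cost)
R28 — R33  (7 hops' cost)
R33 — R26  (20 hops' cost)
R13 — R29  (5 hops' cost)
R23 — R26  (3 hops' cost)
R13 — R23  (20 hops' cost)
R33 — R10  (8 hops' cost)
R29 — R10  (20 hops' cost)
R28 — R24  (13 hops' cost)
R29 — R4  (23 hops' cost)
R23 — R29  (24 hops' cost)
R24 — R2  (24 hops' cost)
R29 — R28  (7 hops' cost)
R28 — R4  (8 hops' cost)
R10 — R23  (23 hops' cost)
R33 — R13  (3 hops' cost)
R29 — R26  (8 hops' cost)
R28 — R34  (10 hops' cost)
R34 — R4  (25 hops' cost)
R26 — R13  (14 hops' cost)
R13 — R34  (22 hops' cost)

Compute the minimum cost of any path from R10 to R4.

23 hops' cost

Compare a few routes:
R10 → R33 → R28 → R4: 8+7+8 = 23
R10 → R2 → R28 → R4: 16+4+8 = 28
Cheapest is R10 → R33 → R28 → R4 at 23 hops' cost.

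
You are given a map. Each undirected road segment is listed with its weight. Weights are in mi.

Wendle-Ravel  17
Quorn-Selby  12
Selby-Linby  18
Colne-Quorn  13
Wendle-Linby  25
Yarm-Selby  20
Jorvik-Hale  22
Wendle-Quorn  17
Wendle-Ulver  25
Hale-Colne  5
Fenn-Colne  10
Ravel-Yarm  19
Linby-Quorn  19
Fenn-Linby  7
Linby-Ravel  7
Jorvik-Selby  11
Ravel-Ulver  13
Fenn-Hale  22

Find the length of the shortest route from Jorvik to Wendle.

Candidate routes:
Jorvik - Selby - Quorn - Wendle: 11+12+17 = 40
Jorvik - Selby - Linby - Wendle: 11+18+25 = 54
Jorvik - Selby - Linby - Ravel - Wendle: 11+18+7+17 = 53
Cheapest is Jorvik - Selby - Quorn - Wendle at 40 mi.

40 mi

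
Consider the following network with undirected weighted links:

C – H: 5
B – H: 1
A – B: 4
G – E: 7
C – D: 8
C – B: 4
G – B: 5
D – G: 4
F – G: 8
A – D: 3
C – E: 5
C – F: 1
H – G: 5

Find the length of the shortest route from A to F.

Running Dijkstra from A:
A: 0
D: 3  (via A)
B: 4  (via A)
H: 5  (via B)
G: 7  (via D)
C: 8  (via B)
F: 9  (via C)
Shortest route: A → B → C → F = 9.

9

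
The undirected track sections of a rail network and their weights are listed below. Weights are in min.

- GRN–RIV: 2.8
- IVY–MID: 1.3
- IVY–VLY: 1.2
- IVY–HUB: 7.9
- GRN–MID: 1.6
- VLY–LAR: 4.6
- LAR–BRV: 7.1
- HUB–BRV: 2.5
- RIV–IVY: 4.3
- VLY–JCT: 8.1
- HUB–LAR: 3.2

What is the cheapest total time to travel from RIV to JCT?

Shortest distances from RIV:
RIV: 0
GRN: 2.8  (via RIV)
IVY: 4.3  (via RIV)
MID: 4.4  (via GRN)
VLY: 5.5  (via IVY)
LAR: 10.1  (via VLY)
HUB: 12.2  (via IVY)
JCT: 13.6  (via VLY)
Shortest route: RIV → IVY → VLY → JCT = 13.6 min.

13.6 min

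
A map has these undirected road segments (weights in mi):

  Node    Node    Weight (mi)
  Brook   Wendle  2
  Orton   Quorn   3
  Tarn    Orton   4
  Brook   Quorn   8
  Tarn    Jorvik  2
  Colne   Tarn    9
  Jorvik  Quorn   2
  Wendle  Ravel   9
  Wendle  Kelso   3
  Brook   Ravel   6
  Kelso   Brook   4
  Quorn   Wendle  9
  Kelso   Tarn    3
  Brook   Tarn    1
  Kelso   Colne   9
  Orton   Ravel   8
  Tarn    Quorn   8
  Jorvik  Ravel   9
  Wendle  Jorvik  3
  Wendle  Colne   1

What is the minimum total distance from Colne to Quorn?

6 mi

Candidate routes:
Colne → Wendle → Jorvik → Quorn: 1+3+2 = 6
Colne → Wendle → Brook → Tarn → Jorvik → Quorn: 1+2+1+2+2 = 8
The minimum is 6 mi via Colne → Wendle → Jorvik → Quorn.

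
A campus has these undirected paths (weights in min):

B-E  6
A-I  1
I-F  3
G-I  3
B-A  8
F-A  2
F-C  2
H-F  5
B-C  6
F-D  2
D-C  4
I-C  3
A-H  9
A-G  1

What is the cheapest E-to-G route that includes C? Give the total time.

Shortest E→C: E–B–C = 12
Best C to G: C–F–A–G costing 5
Total via C: 12 + 5 = 17 min.

17 min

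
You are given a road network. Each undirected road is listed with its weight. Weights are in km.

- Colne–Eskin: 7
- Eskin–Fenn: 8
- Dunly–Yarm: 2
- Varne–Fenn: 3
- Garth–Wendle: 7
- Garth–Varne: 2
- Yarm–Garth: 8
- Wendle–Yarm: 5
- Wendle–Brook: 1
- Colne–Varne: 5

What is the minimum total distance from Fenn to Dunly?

15 km

Compare a few routes:
Fenn → Varne → Garth → Yarm → Dunly: 3+2+8+2 = 15
Fenn → Varne → Garth → Wendle → Yarm → Dunly: 3+2+7+5+2 = 19
Fenn → Eskin → Colne → Varne → Garth → Yarm → Dunly: 8+7+5+2+8+2 = 32
Cheapest is Fenn → Varne → Garth → Yarm → Dunly at 15 km.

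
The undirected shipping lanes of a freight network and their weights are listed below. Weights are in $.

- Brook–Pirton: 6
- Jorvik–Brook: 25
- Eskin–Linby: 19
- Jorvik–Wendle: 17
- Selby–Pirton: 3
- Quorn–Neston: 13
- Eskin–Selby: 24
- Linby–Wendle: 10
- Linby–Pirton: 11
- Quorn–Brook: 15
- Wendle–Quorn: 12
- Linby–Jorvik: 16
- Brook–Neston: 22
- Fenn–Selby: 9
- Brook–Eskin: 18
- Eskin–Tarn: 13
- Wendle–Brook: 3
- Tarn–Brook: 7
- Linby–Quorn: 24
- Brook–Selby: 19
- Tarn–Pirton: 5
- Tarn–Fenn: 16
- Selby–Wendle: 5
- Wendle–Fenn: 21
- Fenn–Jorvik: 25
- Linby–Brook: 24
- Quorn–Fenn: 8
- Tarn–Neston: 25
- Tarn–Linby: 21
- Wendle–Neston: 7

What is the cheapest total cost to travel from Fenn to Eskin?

Running Dijkstra from Fenn:
Fenn: 0
Quorn: 8  (via Fenn)
Selby: 9  (via Fenn)
Pirton: 12  (via Selby)
Wendle: 14  (via Selby)
Tarn: 16  (via Fenn)
Brook: 17  (via Wendle)
Neston: 21  (via Quorn)
Linby: 23  (via Pirton)
Jorvik: 25  (via Fenn)
Eskin: 29  (via Tarn)
Shortest route: Fenn → Tarn → Eskin = $29.

$29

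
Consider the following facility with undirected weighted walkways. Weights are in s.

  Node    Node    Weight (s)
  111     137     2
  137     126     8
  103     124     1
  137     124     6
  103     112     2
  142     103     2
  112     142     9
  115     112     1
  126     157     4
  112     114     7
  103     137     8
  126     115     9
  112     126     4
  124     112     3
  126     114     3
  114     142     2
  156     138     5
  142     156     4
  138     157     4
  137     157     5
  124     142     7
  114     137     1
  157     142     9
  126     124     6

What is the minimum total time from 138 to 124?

Enumerating some paths:
138 - 156 - 142 - 103 - 124: 5+4+2+1 = 12
138 - 157 - 126 - 112 - 103 - 124: 4+4+4+2+1 = 15
138 - 157 - 126 - 112 - 124: 4+4+4+3 = 15
138 - 157 - 126 - 124: 4+4+6 = 14
Cheapest is 138 - 156 - 142 - 103 - 124 at 12 s.

12 s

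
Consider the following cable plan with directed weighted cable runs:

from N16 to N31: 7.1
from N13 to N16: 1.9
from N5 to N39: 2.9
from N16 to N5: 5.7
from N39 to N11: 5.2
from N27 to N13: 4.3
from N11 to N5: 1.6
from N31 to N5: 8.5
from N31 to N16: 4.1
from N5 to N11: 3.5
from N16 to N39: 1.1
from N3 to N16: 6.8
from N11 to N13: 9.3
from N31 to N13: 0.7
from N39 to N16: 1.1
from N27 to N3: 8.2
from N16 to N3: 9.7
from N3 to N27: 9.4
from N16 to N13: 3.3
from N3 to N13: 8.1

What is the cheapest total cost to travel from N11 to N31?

Shortest distances from N11:
N11: 0
N5: 1.6  (via N11)
N39: 4.5  (via N5)
N16: 5.6  (via N39)
N13: 8.9  (via N16)
N31: 12.7  (via N16)
Shortest route: N11–N5–N39–N16–N31 = 12.7.

12.7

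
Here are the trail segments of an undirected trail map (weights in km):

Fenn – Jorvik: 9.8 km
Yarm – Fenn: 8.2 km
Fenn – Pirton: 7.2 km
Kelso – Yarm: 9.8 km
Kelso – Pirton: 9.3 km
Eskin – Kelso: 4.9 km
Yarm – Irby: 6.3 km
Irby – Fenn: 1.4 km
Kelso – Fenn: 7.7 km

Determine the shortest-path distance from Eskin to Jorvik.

22.4 km

Running Dijkstra from Eskin:
Eskin: 0
Kelso: 4.9  (via Eskin)
Fenn: 12.6  (via Kelso)
Irby: 14  (via Fenn)
Pirton: 14.2  (via Kelso)
Yarm: 14.7  (via Kelso)
Jorvik: 22.4  (via Fenn)
Shortest route: Eskin–Kelso–Fenn–Jorvik = 22.4 km.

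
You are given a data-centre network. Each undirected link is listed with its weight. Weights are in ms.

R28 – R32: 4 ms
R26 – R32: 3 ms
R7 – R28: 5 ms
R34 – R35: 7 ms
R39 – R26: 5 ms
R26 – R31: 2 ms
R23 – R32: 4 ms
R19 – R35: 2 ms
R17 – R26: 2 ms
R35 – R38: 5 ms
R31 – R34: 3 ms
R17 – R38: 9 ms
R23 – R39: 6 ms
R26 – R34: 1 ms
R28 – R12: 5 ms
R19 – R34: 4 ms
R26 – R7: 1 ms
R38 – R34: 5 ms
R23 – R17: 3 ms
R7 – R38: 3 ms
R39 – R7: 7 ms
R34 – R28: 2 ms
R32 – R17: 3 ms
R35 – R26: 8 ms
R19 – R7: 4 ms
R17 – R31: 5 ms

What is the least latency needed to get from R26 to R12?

8 ms

Candidate routes:
R26 → R7 → R28 → R12: 1+5+5 = 11
R26 → R34 → R28 → R12: 1+2+5 = 8
Cheapest is R26 → R34 → R28 → R12 at 8 ms.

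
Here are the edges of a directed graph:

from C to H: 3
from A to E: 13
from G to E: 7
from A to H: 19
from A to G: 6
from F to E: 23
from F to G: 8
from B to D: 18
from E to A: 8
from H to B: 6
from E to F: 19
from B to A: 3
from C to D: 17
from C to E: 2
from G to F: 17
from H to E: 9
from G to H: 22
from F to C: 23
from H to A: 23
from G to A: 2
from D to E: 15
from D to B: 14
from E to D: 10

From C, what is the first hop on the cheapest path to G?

E

Compare a few routes:
C–E–A–G: 2+8+6 = 16
C–H–E–A–G: 3+9+8+6 = 26
C–H–B–A–G: 3+6+3+6 = 18
C–E–F–G: 2+19+8 = 29
Cheapest is C–E–A–G at 16.
So from C the first move is to E.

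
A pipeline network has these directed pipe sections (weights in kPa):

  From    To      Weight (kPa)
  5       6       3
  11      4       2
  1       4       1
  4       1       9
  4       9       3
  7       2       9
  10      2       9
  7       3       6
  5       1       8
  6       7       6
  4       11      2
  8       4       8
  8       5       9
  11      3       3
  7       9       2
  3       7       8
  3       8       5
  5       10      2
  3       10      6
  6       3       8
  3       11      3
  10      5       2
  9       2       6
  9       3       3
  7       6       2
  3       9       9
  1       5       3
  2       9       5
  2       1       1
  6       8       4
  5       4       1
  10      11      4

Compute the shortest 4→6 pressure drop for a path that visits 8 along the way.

22 kPa

Best 4 to 8: 4–11–3–8 costing 10
Best 8 to 6: 8–5–6 costing 12
Total via 8: 10 + 12 = 22 kPa.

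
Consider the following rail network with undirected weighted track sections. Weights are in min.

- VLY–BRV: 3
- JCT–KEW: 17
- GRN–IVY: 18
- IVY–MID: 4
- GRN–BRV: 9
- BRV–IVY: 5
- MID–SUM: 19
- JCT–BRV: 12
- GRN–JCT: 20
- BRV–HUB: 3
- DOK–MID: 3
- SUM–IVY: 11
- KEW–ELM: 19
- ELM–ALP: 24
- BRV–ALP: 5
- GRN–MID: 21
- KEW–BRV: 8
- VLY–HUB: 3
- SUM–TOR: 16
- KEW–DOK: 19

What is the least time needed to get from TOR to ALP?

Running Dijkstra from TOR:
TOR: 0
SUM: 16  (via TOR)
IVY: 27  (via SUM)
MID: 31  (via IVY)
BRV: 32  (via IVY)
DOK: 34  (via MID)
VLY: 35  (via BRV)
HUB: 35  (via BRV)
ALP: 37  (via BRV)
Shortest route: TOR → SUM → IVY → BRV → ALP = 37 min.

37 min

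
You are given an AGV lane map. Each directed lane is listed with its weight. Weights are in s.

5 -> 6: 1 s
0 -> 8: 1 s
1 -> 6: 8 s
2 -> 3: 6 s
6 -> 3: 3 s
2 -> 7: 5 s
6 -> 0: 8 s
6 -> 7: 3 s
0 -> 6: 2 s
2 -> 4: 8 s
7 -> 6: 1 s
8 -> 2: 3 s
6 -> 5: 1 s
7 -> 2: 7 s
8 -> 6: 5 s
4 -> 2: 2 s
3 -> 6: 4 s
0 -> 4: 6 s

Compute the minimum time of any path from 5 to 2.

11 s

Running Dijkstra from 5:
5: 0
6: 1  (via 5)
3: 4  (via 6)
7: 4  (via 6)
0: 9  (via 6)
8: 10  (via 0)
2: 11  (via 7)
Shortest route: 5–6–7–2 = 11 s.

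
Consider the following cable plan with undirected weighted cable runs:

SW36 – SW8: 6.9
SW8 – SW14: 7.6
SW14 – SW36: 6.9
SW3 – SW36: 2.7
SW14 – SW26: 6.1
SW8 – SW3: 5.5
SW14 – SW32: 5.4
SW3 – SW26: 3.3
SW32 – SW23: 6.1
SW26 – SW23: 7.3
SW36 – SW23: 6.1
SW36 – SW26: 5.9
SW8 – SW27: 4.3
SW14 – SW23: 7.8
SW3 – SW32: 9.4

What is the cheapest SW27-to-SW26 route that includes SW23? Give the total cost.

24.6

Best SW27 to SW23: SW27–SW8–SW36–SW23 costing 17.3
Best SW23 to SW26: SW23–SW26 costing 7.3
Total via SW23: 17.3 + 7.3 = 24.6.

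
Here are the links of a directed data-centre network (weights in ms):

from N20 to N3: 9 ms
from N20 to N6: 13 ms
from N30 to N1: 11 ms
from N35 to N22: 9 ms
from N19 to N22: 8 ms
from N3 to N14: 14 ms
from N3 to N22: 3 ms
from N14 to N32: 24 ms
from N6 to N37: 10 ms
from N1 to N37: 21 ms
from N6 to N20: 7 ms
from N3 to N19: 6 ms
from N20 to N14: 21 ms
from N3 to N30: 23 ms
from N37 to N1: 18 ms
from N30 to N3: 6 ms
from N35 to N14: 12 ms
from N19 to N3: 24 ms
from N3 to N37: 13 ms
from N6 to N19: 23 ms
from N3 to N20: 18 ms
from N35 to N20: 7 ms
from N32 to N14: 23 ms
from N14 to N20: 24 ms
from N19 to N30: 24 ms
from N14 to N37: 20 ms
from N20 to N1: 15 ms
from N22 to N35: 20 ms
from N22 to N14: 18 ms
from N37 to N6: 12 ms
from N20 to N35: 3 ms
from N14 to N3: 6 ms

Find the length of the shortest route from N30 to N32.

Compare a few routes:
N30 → N3 → N22 → N14 → N32: 6+3+18+24 = 51
N30 → N3 → N14 → N32: 6+14+24 = 44
The minimum is 44 ms via N30 → N3 → N14 → N32.

44 ms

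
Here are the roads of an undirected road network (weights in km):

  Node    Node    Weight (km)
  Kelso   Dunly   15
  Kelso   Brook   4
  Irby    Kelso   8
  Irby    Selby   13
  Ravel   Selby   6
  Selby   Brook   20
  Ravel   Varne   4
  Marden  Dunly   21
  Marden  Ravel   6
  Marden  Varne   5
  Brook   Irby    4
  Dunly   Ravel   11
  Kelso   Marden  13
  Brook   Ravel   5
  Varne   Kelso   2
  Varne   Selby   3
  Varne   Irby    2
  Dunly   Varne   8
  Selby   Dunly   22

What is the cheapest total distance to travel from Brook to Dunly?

Enumerating some paths:
Brook - Ravel - Dunly: 5+11 = 16
Brook - Kelso - Varne - Dunly: 4+2+8 = 14
Cheapest is Brook - Kelso - Varne - Dunly at 14 km.

14 km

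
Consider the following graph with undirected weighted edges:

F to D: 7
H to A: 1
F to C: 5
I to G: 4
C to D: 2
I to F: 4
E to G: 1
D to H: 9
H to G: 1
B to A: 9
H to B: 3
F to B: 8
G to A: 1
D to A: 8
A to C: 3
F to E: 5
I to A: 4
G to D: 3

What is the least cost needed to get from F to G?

Enumerating some paths:
F–I–G: 4+4 = 8
F–C–A–G: 5+3+1 = 9
F–E–G: 5+1 = 6
Cheapest is F–E–G at 6.

6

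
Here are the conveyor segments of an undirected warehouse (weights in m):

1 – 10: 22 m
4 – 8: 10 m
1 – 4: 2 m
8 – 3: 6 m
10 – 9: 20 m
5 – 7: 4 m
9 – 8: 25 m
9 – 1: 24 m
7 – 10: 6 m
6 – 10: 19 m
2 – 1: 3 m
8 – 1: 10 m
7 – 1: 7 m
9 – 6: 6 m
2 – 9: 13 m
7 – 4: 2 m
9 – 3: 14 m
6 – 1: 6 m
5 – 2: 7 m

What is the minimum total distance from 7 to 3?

18 m

Settle nodes by increasing distance from 7:
7: 0
4: 2  (via 7)
1: 4  (via 4)
5: 4  (via 7)
10: 6  (via 7)
2: 7  (via 1)
6: 10  (via 1)
8: 12  (via 4)
9: 16  (via 6)
3: 18  (via 8)
Shortest route: 7 → 4 → 8 → 3 = 18 m.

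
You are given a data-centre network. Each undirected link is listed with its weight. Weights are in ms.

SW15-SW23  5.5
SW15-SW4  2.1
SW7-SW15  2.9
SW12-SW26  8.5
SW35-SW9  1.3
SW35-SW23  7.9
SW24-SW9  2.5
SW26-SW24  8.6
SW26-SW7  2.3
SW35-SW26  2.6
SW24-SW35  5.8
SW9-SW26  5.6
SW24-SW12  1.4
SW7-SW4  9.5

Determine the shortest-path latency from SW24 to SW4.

Running Dijkstra from SW24:
SW24: 0
SW12: 1.4  (via SW24)
SW9: 2.5  (via SW24)
SW35: 3.8  (via SW9)
SW26: 6.4  (via SW35)
SW7: 8.7  (via SW26)
SW15: 11.6  (via SW7)
SW23: 11.7  (via SW35)
SW4: 13.7  (via SW15)
Shortest route: SW24 → SW9 → SW35 → SW26 → SW7 → SW15 → SW4 = 13.7 ms.

13.7 ms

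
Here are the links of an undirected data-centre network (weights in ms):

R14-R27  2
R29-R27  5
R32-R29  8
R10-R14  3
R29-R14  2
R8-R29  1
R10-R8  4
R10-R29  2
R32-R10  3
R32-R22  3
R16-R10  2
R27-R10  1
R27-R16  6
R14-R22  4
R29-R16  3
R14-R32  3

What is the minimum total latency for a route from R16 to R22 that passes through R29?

9 ms

Best R16 to R29: R16–R29 costing 3
Best R29 to R22: R29–R14–R22 costing 6
Total via R29: 3 + 6 = 9 ms.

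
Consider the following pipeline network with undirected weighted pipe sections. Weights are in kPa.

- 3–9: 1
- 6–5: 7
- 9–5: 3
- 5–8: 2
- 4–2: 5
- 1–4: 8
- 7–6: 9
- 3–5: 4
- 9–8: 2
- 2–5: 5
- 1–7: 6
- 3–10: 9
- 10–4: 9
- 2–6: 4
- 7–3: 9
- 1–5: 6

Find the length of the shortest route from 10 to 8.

Compare a few routes:
10 → 3 → 9 → 5 → 8: 9+1+3+2 = 15
10 → 3 → 9 → 8: 9+1+2 = 12
The minimum is 12 kPa via 10 → 3 → 9 → 8.

12 kPa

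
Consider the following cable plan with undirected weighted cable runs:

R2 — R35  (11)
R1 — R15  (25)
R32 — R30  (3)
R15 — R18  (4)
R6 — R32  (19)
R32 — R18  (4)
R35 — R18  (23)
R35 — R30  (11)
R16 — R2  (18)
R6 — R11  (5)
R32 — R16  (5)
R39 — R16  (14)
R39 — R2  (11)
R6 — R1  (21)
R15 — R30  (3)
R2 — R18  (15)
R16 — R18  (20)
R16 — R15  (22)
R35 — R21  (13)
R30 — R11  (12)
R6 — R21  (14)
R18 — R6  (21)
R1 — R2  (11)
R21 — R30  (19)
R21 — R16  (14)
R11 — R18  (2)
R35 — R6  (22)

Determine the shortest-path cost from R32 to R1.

30

Enumerating some paths:
R32 → R18 → R2 → R1: 4+15+11 = 30
R32 → R30 → R15 → R1: 3+3+25 = 31
R32 → R18 → R11 → R6 → R1: 4+2+5+21 = 32
R32 → R18 → R15 → R1: 4+4+25 = 33
Cheapest is R32 → R18 → R2 → R1 at 30.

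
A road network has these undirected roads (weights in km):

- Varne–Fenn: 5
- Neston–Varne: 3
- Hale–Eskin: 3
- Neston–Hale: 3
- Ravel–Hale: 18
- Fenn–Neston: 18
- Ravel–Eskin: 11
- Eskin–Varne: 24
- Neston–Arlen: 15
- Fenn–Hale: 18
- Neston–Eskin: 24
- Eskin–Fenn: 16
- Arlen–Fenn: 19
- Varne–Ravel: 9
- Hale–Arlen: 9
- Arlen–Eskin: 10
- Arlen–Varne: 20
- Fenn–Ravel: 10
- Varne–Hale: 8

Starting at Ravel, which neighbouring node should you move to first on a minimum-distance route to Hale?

Eskin

Enumerating some paths:
Ravel–Varne–Neston–Hale: 9+3+3 = 15
Ravel–Hale: 18 = 18
Ravel–Varne–Hale: 9+8 = 17
Ravel–Eskin–Hale: 11+3 = 14
The minimum is 14 km via Ravel–Eskin–Hale.
So from Ravel the first move is to Eskin.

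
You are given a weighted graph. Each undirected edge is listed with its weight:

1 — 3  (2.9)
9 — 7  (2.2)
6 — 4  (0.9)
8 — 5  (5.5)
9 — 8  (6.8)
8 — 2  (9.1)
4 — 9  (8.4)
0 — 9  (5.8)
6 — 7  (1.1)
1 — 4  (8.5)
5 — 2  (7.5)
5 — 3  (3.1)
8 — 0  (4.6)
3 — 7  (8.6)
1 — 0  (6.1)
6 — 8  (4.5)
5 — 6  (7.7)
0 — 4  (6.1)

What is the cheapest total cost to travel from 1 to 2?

Enumerating some paths:
1 → 3 → 5 → 2: 2.9+3.1+7.5 = 13.5
1 → 3 → 5 → 8 → 2: 2.9+3.1+5.5+9.1 = 20.6
1 → 0 → 8 → 2: 6.1+4.6+9.1 = 19.8
The minimum is 13.5 via 1 → 3 → 5 → 2.

13.5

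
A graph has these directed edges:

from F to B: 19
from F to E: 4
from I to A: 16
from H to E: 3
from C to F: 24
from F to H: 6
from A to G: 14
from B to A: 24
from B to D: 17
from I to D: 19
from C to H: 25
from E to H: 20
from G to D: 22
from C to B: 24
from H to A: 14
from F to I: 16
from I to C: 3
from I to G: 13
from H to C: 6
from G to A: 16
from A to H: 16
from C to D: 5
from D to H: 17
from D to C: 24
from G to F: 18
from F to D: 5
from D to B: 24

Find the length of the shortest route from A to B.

Shortest distances from A:
A: 0
G: 14  (via A)
H: 16  (via A)
E: 19  (via H)
C: 22  (via H)
D: 27  (via C)
F: 32  (via G)
B: 46  (via C)
Shortest route: A → H → C → B = 46.

46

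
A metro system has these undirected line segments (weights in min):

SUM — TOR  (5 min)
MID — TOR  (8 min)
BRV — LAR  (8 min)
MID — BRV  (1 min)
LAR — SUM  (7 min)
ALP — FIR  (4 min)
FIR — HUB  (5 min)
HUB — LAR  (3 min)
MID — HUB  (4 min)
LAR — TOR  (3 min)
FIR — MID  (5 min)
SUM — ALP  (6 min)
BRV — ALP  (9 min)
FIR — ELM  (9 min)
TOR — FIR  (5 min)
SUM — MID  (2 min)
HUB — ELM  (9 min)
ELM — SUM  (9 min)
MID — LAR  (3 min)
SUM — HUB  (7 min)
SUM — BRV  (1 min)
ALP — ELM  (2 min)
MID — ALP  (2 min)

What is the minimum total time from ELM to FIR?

6 min

Settle nodes by increasing distance from ELM:
ELM: 0
ALP: 2  (via ELM)
MID: 4  (via ALP)
BRV: 5  (via MID)
SUM: 6  (via MID)
FIR: 6  (via ALP)
Shortest route: ELM–ALP–FIR = 6 min.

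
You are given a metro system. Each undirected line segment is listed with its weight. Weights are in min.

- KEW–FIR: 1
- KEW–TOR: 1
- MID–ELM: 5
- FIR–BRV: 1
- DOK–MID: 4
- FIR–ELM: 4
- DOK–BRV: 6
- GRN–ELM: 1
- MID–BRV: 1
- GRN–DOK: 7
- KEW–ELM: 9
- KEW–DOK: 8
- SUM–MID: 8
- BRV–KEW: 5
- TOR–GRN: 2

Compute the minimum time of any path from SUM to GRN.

14 min

Enumerating some paths:
SUM → MID → BRV → FIR → KEW → TOR → GRN: 8+1+1+1+1+2 = 14
SUM → MID → BRV → FIR → ELM → GRN: 8+1+1+4+1 = 15
SUM → MID → BRV → KEW → TOR → GRN: 8+1+5+1+2 = 17
SUM → MID → DOK → GRN: 8+4+7 = 19
Cheapest is SUM → MID → BRV → FIR → KEW → TOR → GRN at 14 min.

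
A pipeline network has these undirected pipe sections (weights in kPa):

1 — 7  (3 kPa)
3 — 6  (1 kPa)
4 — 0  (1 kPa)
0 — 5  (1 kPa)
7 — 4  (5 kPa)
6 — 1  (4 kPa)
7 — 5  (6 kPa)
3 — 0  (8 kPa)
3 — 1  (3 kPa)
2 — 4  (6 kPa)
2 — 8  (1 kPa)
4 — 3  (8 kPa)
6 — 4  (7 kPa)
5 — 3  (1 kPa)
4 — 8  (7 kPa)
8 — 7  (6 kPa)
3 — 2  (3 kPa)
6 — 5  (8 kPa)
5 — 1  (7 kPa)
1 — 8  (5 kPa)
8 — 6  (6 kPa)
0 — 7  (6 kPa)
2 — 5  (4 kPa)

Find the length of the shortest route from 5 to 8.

5 kPa

Enumerating some paths:
5 - 3 - 1 - 8: 1+3+5 = 9
5 - 3 - 6 - 8: 1+1+6 = 8
5 - 2 - 8: 4+1 = 5
The minimum is 5 kPa via 5 - 2 - 8.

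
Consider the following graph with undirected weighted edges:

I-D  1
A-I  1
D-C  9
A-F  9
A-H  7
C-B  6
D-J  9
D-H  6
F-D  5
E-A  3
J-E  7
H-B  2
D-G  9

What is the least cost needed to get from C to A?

11

Candidate routes:
C - D - I - A: 9+1+1 = 11
C - B - H - A: 6+2+7 = 15
The minimum is 11 via C - D - I - A.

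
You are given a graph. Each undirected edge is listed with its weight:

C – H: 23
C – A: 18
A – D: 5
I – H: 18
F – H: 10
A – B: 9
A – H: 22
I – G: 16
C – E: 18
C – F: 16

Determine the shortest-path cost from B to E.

45

Running Dijkstra from B:
B: 0
A: 9  (via B)
D: 14  (via A)
C: 27  (via A)
H: 31  (via A)
F: 41  (via H)
E: 45  (via C)
Shortest route: B–A–C–E = 45.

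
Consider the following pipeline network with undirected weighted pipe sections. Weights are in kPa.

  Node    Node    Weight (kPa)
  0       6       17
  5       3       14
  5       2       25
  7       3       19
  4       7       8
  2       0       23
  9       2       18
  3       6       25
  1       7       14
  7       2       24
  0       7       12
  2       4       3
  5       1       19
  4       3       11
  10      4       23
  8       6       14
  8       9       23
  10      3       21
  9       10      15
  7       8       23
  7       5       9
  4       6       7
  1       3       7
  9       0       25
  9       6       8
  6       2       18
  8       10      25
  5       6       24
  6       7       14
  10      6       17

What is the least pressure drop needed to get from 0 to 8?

31 kPa

Candidate routes:
0–7–4–6–8: 12+8+7+14 = 41
0–7–8: 12+23 = 35
0–6–8: 17+14 = 31
0–7–6–8: 12+14+14 = 40
Cheapest is 0–6–8 at 31 kPa.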